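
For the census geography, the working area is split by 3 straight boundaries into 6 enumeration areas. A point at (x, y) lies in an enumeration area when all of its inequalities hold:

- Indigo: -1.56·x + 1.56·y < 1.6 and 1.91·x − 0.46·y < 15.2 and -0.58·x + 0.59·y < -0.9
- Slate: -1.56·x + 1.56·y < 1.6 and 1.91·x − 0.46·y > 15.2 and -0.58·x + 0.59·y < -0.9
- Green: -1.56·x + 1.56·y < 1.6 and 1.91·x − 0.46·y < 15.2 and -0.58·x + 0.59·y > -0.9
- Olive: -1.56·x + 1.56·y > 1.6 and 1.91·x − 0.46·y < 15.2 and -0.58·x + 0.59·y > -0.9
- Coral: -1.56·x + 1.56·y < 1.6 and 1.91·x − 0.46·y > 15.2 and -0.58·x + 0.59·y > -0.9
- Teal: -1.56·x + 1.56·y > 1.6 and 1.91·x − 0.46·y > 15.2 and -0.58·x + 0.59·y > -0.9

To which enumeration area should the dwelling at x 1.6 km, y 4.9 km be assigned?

-1.56·1.6 + 1.56·4.9 = 5.148, which is > 1.6
1.91·1.6 − 0.46·4.9 = 0.802, which is < 15.2
-0.58·1.6 + 0.59·4.9 = 1.963, which is > -0.9
This sign pattern matches Olive.

Olive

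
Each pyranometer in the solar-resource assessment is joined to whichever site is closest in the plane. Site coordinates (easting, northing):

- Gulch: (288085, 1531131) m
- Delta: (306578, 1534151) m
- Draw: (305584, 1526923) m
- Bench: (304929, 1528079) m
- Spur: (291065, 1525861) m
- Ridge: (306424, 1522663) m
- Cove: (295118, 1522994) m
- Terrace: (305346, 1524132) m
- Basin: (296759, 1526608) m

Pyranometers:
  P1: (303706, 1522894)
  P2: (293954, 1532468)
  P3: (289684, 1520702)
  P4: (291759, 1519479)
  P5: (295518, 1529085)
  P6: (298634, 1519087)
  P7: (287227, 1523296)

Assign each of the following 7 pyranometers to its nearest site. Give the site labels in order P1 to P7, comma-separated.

P1 → Terrace (d²=4222244.00)
P2 → Gulch (d²=36232730.00)
P3 → Spur (d²=28522442.00)
P4 → Cove (d²=23638106.00)
P5 → Basin (d²=7675610.00)
P6 → Cove (d²=27626905.00)
P7 → Spur (d²=21309469.00)

Terrace, Gulch, Spur, Cove, Basin, Cove, Spur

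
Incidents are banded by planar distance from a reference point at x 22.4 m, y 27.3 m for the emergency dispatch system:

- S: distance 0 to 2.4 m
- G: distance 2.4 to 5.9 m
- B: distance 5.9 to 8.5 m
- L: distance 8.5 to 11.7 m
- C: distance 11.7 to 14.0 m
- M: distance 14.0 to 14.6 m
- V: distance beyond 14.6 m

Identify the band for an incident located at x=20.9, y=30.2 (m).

Distance = √((20.9−22.4)² + (30.2−27.3)²) = √(2.250 + 8.410) = 3.265 m.
2.4 ≤ 3.265 < 5.9 → G.

G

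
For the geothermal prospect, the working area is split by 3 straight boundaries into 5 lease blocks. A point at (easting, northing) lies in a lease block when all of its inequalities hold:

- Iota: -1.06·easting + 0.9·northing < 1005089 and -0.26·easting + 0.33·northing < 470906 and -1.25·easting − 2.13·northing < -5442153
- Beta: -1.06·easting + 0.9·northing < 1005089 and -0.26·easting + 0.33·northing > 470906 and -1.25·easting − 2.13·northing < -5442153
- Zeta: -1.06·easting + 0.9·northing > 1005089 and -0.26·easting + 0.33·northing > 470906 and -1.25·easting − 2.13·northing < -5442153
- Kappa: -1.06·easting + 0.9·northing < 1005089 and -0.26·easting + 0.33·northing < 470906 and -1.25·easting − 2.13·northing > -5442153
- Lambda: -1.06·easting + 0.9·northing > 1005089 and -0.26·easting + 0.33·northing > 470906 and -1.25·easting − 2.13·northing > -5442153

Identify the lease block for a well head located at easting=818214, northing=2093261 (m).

Zeta

-1.06·818214 + 0.9·2093261 = 1016628.060, which is > 1005089
-0.26·818214 + 0.33·2093261 = 478040.490, which is > 470906
-1.25·818214 − 2.13·2093261 = -5481413.430, which is < -5442153
This sign pattern matches Zeta.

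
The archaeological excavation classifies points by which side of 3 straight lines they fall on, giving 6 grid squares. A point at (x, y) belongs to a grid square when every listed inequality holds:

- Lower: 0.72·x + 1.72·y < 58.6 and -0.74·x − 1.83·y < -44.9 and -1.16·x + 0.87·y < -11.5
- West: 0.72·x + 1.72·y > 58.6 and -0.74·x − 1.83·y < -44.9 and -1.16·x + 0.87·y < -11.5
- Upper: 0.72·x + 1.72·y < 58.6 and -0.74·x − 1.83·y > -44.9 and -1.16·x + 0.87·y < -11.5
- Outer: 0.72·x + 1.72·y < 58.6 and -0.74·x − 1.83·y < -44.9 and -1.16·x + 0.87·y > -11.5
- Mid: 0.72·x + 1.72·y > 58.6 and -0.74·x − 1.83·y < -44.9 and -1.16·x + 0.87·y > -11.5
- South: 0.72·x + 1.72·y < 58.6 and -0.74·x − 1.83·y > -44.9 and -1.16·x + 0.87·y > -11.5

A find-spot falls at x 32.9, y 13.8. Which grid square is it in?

0.72·32.9 + 1.72·13.8 = 47.424, which is < 58.6
-0.74·32.9 − 1.83·13.8 = -49.600, which is < -44.9
-1.16·32.9 + 0.87·13.8 = -26.158, which is < -11.5
This sign pattern matches Lower.

Lower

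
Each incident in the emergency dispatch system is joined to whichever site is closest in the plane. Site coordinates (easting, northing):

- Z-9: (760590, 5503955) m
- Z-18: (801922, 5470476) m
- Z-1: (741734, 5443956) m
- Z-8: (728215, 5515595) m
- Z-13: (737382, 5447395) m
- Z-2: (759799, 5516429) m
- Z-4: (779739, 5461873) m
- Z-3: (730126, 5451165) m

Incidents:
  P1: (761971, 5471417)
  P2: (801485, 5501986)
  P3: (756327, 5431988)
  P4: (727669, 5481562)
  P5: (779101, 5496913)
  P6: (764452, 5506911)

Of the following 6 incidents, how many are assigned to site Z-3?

1

P1 → Z-4
P2 → Z-18
P3 → Z-1
P4 → Z-3
P5 → Z-9
P6 → Z-9
1 of the 6 goes to Z-3.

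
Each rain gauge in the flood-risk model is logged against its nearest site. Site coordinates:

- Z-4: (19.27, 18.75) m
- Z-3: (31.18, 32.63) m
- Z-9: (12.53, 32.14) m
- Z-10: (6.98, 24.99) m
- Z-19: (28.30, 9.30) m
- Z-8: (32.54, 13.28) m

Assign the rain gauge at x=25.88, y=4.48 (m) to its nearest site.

Z-19

Squared distances to each site:
Z-4: 247.325; Z-3: 820.513; Z-9: 943.298; Z-10: 777.870; Z-19: 29.089; Z-8: 121.796.
Minimum at Z-19.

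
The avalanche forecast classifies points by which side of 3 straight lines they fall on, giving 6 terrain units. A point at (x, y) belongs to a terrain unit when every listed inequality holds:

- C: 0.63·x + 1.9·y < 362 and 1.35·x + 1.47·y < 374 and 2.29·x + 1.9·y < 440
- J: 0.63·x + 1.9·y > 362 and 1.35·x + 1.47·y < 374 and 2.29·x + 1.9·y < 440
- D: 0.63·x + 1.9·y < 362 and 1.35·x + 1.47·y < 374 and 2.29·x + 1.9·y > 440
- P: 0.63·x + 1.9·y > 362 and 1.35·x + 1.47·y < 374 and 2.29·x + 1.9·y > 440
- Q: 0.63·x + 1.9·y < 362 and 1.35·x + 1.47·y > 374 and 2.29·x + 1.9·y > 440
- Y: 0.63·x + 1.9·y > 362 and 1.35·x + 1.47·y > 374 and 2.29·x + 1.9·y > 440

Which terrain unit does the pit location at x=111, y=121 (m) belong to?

0.63·111 + 1.9·121 = 299.830, which is < 362
1.35·111 + 1.47·121 = 327.720, which is < 374
2.29·111 + 1.9·121 = 484.090, which is > 440
This sign pattern matches D.

D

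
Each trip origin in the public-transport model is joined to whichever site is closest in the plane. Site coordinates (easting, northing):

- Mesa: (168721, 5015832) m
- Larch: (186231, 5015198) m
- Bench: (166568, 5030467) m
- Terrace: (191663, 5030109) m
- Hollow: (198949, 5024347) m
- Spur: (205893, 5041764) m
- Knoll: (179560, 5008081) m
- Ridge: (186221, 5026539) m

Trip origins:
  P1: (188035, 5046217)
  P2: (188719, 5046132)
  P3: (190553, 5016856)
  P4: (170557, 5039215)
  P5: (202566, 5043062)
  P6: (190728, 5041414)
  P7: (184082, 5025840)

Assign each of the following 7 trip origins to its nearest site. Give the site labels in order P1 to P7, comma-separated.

P1 → Terrace (d²=272630048.00)
P2 → Terrace (d²=265403665.00)
P3 → Larch (d²=21428648.00)
P4 → Bench (d²=92439625.00)
P5 → Spur (d²=12753733.00)
P6 → Terrace (d²=128677250.00)
P7 → Ridge (d²=5063922.00)

Terrace, Terrace, Larch, Bench, Spur, Terrace, Ridge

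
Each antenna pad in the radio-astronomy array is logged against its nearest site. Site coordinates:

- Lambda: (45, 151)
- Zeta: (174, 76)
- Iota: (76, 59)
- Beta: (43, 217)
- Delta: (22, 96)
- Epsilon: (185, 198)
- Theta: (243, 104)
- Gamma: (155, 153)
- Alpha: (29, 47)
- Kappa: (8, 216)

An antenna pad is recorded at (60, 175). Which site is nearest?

Lambda

Squared distances to each site:
Lambda: 801.000; Zeta: 22797.000; Iota: 13712.000; Beta: 2053.000; Delta: 7685.000; Epsilon: 16154.000; Theta: 38530.000; Gamma: 9509.000; Alpha: 17345.000; Kappa: 4385.000.
Minimum at Lambda.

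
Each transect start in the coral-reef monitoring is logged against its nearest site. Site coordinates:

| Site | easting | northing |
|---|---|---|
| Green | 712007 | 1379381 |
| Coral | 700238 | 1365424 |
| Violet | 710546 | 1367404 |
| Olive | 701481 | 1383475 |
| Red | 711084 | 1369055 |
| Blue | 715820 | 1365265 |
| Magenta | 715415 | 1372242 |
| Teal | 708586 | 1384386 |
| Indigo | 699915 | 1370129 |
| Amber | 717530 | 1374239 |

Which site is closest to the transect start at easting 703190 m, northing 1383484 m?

Squared distances to each site:
Green: 94574098.000; Coral: 334877904.000; Violet: 312677136.000; Olive: 2920762.000; Red: 270511277.000; Blue: 491448861.000; Magenta: 275833189.000; Teal: 29930420.000; Indigo: 189081650.000; Amber: 291105625.000.
Minimum at Olive.

Olive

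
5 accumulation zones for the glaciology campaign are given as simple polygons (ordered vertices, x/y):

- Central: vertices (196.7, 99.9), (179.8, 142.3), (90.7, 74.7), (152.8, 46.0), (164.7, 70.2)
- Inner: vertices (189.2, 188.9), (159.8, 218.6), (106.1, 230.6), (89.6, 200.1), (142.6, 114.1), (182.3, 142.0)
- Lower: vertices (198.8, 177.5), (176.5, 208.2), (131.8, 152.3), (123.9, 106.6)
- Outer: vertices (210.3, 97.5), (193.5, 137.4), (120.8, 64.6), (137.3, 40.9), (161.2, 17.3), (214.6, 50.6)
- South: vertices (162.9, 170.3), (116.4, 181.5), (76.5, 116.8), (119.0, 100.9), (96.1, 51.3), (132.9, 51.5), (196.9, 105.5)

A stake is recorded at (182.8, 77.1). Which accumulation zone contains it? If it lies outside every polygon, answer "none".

Cast a ray rightward from (182.8, 77.1). For each polygon, the edges (by vertex number in listed order) whose endpoints lie on opposite sides of y = 77.1, where each meets that height, and whether that is right or left of the point:
Central: 2–3 at x≈93.86 (left), 5–1 at x≈172.13 (left) → 0 crossings.
Inner: no edge straddles that height → 0 crossings.
Lower: no edge straddles that height → 0 crossings.
Outer: 2–3 at x≈133.28 (left), 6–1 at x≈212.17 (right) → 1 crossing.
South: 4–5 at x≈108.01 (left), 6–7 at x≈163.24 (left) → 0 crossings.
Only Outer has an odd count, so the point is inside Outer.

Outer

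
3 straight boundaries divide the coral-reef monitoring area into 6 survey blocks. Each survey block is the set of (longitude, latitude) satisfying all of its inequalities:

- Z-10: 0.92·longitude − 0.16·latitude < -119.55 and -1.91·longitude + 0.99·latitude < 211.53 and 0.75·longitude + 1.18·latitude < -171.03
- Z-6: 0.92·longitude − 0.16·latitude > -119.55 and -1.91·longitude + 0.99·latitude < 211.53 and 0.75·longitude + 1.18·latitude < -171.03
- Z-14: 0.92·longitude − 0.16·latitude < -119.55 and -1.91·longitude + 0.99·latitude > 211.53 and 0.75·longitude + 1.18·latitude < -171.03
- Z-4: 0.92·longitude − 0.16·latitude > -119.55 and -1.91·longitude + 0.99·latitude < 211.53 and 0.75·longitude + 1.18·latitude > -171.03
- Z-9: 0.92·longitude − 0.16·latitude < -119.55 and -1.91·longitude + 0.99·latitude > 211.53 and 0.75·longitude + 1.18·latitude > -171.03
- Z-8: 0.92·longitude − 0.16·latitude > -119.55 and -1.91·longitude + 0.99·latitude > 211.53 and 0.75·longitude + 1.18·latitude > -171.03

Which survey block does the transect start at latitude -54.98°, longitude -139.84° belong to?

Z-9

0.92·-139.84 − 0.16·-54.98 = -119.856, which is < -119.55
-1.91·-139.84 + 0.99·-54.98 = 212.664, which is > 211.53
0.75·-139.84 + 1.18·-54.98 = -169.756, which is > -171.03
This sign pattern matches Z-9.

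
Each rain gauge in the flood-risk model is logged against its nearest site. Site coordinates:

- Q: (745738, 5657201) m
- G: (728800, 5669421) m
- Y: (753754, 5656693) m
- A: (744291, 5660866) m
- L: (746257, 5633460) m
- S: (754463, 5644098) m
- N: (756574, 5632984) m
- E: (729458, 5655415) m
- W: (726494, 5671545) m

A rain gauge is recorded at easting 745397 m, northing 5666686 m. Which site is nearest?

Squared distances to each site:
Q: 90081506.000; G: 282940634.000; Y: 169699498.000; A: 35095636.000; L: 1104706676.000; S: 592410100.000; N: 1260750133.000; E: 381087162.000; W: 380933290.000.
Minimum at A.

A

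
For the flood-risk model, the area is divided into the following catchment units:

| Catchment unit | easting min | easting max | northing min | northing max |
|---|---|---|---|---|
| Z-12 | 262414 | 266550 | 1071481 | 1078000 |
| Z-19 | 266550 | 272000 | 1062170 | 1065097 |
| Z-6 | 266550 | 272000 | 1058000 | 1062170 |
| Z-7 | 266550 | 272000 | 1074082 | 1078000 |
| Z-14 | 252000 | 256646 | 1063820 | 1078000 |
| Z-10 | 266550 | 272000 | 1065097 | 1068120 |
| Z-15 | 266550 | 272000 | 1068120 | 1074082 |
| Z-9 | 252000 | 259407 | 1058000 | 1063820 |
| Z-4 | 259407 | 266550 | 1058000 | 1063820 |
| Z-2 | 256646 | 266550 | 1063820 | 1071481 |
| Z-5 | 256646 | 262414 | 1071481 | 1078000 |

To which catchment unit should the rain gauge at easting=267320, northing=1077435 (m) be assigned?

Z-7

The point has easting = 267320 and northing = 1077435.
Only Z-7 satisfies 266550 ≤ easting ≤ 272000 and 1074082 ≤ northing ≤ 1078000.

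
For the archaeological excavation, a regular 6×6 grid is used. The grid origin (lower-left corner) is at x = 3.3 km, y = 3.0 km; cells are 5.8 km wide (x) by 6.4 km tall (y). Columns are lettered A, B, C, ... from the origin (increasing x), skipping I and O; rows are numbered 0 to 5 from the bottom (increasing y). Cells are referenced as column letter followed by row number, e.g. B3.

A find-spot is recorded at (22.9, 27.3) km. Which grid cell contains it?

D3

Column index: ⌊(22.9 − 3.3) / 5.8⌋ = ⌊3.379⌋ = 3 → column D
Row offset from origin: ⌊(27.3 − 3.0) / 6.4⌋ = ⌊3.797⌋ = 3 → row 3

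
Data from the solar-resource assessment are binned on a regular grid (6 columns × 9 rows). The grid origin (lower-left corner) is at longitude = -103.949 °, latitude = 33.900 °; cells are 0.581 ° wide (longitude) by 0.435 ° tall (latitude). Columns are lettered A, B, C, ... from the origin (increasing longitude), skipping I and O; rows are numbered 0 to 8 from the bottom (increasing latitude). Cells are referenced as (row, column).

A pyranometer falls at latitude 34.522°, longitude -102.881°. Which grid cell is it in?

(1, B)

Column index: ⌊(-102.881 − -103.949) / 0.581⌋ = ⌊1.838⌋ = 1 → column B
Row offset from origin: ⌊(34.522 − 33.900) / 0.435⌋ = ⌊1.430⌋ = 1 → row 1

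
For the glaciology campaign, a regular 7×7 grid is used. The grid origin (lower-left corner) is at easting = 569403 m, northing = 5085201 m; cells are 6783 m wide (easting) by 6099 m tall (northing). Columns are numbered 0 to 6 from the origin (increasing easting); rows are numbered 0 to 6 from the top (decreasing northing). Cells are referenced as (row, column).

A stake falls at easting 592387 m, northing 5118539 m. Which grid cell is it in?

Column index: ⌊(592387 − 569403) / 6783⌋ = ⌊3.388⌋ = 3
Row offset from origin: ⌊(5118539 − 5085201) / 6099⌋ = ⌊5.466⌋ = 5 → row 1 (counted from top)

(1, 3)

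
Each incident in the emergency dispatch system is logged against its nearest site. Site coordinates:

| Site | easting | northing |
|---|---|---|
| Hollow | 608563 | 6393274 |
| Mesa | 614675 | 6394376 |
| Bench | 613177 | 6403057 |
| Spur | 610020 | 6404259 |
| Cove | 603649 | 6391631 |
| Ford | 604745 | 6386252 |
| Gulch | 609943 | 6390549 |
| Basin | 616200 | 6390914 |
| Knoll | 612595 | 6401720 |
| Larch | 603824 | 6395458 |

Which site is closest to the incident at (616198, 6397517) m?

Mesa

Squared distances to each site:
Hollow: 76296274.000; Mesa: 12185410.000; Bench: 39818041.000; Spur: 83622248.000; Cove: 192122397.000; Ford: 258071434.000; Gulch: 87678049.000; Basin: 43599613.000; Knoll: 30646818.000; Larch: 157355357.000.
Minimum at Mesa.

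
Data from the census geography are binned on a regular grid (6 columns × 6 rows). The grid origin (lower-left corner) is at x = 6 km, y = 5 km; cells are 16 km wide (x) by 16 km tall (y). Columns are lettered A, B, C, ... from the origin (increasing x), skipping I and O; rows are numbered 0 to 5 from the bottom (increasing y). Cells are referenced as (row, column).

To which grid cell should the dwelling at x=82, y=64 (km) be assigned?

(3, E)

Column index: ⌊(82 − 6) / 16⌋ = ⌊4.750⌋ = 4 → column E
Row offset from origin: ⌊(64 − 5) / 16⌋ = ⌊3.688⌋ = 3 → row 3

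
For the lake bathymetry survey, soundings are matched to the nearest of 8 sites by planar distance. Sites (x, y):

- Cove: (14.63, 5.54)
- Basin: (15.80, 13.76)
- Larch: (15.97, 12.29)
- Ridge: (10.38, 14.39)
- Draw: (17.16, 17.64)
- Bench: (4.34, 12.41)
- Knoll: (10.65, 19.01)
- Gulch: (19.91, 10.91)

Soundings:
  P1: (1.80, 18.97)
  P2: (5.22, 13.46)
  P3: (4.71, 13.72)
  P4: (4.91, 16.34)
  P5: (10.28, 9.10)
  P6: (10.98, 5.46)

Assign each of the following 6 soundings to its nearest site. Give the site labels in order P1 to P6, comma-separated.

P1 → Bench (d²=49.49)
P2 → Bench (d²=1.88)
P3 → Bench (d²=1.85)
P4 → Bench (d²=15.77)
P5 → Ridge (d²=27.99)
P6 → Cove (d²=13.33)

Bench, Bench, Bench, Bench, Ridge, Cove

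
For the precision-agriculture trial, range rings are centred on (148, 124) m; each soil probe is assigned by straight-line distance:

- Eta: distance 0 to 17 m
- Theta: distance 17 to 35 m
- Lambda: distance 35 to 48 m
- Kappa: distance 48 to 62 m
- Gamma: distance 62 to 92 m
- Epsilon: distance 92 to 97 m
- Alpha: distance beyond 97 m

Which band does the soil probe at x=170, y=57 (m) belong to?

Distance = √((170−148)² + (57−124)²) = √(484.000 + 4489.000) = 70.520 m.
62 ≤ 70.520 < 92 → Gamma.

Gamma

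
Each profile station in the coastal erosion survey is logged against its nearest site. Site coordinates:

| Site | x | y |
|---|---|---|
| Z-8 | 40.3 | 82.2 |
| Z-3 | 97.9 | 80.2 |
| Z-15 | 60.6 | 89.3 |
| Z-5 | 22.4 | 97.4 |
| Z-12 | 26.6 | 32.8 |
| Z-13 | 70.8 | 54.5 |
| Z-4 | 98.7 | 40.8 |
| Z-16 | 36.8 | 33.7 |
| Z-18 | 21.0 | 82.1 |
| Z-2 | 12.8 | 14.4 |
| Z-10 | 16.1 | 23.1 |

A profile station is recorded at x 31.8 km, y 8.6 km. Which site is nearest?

Squared distances to each site:
Z-8: 5489.210; Z-3: 9495.770; Z-15: 7341.930; Z-5: 7973.800; Z-12: 612.680; Z-13: 3627.810; Z-4: 5512.450; Z-16: 655.010; Z-18: 5518.890; Z-2: 394.640; Z-10: 456.740.
Minimum at Z-2.

Z-2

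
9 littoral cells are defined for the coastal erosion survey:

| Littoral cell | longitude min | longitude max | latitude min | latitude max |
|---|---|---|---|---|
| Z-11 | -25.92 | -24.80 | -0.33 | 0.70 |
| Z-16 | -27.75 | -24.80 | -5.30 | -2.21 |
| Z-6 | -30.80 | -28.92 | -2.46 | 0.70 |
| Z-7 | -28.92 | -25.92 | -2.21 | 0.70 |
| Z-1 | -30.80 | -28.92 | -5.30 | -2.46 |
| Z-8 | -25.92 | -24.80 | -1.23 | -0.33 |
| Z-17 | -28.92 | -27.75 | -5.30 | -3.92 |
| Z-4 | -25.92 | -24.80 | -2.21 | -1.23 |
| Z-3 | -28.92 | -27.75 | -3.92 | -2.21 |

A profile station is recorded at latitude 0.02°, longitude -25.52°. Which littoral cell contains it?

The point has longitude = -25.52 and latitude = 0.02.
Only Z-11 satisfies -25.92 ≤ longitude ≤ -24.80 and -0.33 ≤ latitude ≤ 0.70.

Z-11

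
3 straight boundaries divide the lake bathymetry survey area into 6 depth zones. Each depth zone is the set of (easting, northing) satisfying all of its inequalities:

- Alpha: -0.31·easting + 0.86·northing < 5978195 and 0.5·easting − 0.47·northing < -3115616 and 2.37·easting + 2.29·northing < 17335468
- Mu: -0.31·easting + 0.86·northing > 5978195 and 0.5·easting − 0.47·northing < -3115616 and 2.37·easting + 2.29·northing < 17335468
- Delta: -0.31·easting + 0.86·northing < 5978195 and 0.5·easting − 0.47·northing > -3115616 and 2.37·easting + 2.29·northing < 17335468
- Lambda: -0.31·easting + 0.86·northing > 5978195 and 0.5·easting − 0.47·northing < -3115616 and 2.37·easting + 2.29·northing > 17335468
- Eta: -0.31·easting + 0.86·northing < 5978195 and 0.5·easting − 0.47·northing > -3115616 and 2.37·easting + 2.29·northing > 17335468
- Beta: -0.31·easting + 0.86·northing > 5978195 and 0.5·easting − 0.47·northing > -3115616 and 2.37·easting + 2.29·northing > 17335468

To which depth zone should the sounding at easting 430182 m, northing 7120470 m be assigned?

Mu

-0.31·430182 + 0.86·7120470 = 5990247.780, which is > 5978195
0.5·430182 − 0.47·7120470 = -3131529.900, which is < -3115616
2.37·430182 + 2.29·7120470 = 17325407.640, which is < 17335468
This sign pattern matches Mu.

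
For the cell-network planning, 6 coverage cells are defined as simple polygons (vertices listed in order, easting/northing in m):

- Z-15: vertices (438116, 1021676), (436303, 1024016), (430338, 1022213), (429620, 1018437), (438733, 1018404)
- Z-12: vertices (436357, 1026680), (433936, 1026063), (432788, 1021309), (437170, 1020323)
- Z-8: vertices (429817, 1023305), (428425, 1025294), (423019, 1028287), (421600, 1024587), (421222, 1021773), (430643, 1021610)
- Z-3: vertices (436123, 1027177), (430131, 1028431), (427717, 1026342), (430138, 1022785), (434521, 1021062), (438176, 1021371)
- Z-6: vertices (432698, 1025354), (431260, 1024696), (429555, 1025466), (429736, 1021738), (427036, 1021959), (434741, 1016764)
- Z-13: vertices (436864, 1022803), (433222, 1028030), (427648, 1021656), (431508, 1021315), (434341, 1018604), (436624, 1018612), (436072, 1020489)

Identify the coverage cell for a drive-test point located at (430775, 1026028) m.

Cast a ray rightward from (430775, 1026028). For each polygon, the edges (by vertex number in listed order) whose endpoints lie on opposite sides of northing = 1026028, where each meets that height, and whether that is right or left of the point:
Z-15: no edge straddles that height → 0 crossings.
Z-12: 2–3 at easting≈433927.5 (right), 4–1 at easting≈436440.4 (right) → 2 crossings.
Z-8: 2–3 at easting≈427099.2 (left), 3–4 at easting≈422152.6 (left) → 0 crossings.
Z-3: 3–4 at easting≈427930.7 (left), 6–1 at easting≈436529.3 (right) → 1 crossing.
Z-6: no edge straddles that height → 0 crossings.
Z-13: 1–2 at easting≈434616.9 (right), 2–3 at easting≈431471.3 (right) → 2 crossings.
Only Z-3 has an odd count, so the point is inside Z-3.

Z-3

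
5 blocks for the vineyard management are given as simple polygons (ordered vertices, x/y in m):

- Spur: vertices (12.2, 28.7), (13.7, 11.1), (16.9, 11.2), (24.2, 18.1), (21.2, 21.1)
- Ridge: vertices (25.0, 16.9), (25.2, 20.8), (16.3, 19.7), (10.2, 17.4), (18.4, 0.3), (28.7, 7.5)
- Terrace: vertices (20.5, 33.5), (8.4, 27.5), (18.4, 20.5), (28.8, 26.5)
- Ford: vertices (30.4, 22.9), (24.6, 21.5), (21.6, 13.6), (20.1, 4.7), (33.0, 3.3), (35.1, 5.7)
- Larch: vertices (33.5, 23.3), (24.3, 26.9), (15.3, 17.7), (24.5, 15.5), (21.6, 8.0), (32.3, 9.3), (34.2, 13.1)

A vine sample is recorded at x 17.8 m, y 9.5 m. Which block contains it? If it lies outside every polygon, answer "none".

Cast a ray rightward from (17.8, 9.5). For each polygon, the edges (by vertex number in listed order) whose endpoints lie on opposite sides of y = 9.5, where each meets that height, and whether that is right or left of the point:
Spur: no edge straddles that height → 0 crossings.
Ridge: 4–5 at x≈13.99 (left), 6–1 at x≈27.91 (right) → 1 crossing.
Terrace: no edge straddles that height → 0 crossings.
Ford: 3–4 at x≈20.91 (right), 6–1 at x≈34.06 (right) → 2 crossings.
Larch: 4–5 at x≈22.18 (right), 6–7 at x≈32.40 (right) → 2 crossings.
Only Ridge has an odd count, so the point is inside Ridge.

Ridge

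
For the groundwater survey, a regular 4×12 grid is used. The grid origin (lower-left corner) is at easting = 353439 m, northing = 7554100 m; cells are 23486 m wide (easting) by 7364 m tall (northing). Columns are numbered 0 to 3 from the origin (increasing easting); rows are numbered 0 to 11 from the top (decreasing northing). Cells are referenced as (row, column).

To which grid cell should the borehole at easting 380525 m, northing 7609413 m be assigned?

(4, 1)

Column index: ⌊(380525 − 353439) / 23486⌋ = ⌊1.153⌋ = 1
Row offset from origin: ⌊(7609413 − 7554100) / 7364⌋ = ⌊7.511⌋ = 7 → row 4 (counted from top)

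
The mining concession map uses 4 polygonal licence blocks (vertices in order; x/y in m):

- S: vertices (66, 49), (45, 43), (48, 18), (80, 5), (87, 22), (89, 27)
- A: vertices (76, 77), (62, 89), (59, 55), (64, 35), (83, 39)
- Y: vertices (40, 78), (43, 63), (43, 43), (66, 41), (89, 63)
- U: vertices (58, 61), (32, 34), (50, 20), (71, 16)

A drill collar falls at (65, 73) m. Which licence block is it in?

Cast a ray rightward from (65, 73). For each polygon, the edges (by vertex number in listed order) whose endpoints lie on opposite sides of y = 73, where each meets that height, and whether that is right or left of the point:
S: no edge straddles that height → 0 crossings.
A: 2–3 at x≈60.6 (left), 5–1 at x≈76.7 (right) → 1 crossing.
Y: 1–2 at x≈41.0 (left), 5–1 at x≈56.3 (left) → 0 crossings.
U: no edge straddles that height → 0 crossings.
Only A has an odd count, so the point is inside A.

A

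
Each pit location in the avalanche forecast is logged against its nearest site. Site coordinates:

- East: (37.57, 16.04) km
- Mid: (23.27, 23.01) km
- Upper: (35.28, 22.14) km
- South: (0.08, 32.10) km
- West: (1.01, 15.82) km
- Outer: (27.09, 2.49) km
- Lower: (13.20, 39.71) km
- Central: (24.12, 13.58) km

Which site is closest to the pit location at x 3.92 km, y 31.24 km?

South

Squared distances to each site:
East: 1363.362; Mid: 442.155; Upper: 1066.260; South: 15.485; West: 246.244; Outer: 1363.411; Lower: 157.859; Central: 719.916.
Minimum at South.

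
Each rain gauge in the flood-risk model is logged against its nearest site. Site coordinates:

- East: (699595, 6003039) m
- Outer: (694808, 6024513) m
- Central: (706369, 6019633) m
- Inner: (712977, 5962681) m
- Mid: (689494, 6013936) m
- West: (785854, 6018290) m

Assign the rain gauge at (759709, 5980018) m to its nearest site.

Squared distances to each site:
East: 4143659437.000; Outer: 6191944826.000; Central: 4414503825.000; Inner: 2484451393.000; Mid: 6080576949.000; West: 2148307009.000.
Minimum at West.

West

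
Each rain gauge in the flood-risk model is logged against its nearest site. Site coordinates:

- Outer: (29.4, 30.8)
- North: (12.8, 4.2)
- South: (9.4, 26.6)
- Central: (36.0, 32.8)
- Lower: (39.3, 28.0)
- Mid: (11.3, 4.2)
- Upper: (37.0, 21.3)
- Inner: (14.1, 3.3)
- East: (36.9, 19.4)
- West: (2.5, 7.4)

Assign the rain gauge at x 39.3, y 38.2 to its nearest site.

Squared distances to each site:
Outer: 152.770; North: 1858.250; South: 1028.570; Central: 40.050; Lower: 104.040; Mid: 1940.000; Upper: 290.900; Inner: 1853.050; East: 359.200; West: 2302.880.
Minimum at Central.

Central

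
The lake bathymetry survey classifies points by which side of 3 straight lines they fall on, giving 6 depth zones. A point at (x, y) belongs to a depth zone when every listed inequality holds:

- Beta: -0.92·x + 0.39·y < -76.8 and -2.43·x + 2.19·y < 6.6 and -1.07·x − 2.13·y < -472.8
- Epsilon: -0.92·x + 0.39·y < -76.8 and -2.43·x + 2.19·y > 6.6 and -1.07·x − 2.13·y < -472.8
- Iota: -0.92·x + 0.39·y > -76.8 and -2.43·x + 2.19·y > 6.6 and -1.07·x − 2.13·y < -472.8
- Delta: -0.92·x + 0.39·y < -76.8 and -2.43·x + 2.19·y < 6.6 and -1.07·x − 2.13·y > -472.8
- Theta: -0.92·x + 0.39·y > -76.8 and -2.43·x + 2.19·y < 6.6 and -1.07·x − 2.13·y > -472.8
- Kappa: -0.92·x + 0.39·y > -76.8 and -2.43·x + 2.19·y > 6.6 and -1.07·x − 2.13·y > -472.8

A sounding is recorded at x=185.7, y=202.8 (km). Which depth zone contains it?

-0.92·185.7 + 0.39·202.8 = -91.752, which is < -76.8
-2.43·185.7 + 2.19·202.8 = -7.119, which is < 6.6
-1.07·185.7 − 2.13·202.8 = -630.663, which is < -472.8
This sign pattern matches Beta.

Beta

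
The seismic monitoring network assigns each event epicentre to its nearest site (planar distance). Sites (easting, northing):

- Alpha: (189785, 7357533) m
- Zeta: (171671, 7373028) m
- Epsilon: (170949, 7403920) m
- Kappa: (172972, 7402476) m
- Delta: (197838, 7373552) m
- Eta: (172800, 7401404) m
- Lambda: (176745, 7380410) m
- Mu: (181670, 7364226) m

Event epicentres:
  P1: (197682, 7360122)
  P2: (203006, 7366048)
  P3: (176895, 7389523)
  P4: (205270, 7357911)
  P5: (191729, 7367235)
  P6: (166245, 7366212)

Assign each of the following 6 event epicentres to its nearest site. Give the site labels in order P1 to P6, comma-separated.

P1 → Alpha (d²=69065530.00)
P2 → Delta (d²=83018240.00)
P3 → Lambda (d²=83069269.00)
P4 → Alpha (d²=239928109.00)
P5 → Delta (d²=77224370.00)
P6 → Zeta (d²=75899332.00)

Alpha, Delta, Lambda, Alpha, Delta, Zeta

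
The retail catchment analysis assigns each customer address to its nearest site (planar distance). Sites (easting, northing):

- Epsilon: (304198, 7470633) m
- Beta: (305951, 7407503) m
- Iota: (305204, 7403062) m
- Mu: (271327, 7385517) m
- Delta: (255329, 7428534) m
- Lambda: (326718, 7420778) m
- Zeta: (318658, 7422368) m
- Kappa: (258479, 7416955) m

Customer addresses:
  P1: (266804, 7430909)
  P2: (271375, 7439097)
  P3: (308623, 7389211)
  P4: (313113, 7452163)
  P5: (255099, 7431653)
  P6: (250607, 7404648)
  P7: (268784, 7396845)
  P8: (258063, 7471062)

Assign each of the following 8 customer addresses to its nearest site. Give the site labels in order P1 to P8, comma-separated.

P1 → Delta (d²=137316250.00)
P2 → Delta (d²=369051085.00)
P3 → Iota (d²=203539762.00)
P4 → Epsilon (d²=420618125.00)
P5 → Delta (d²=9781061.00)
P6 → Kappa (d²=213430633.00)
P7 → Mu (d²=134790433.00)
P8 → Delta (d²=1816105540.00)

Delta, Delta, Iota, Epsilon, Delta, Kappa, Mu, Delta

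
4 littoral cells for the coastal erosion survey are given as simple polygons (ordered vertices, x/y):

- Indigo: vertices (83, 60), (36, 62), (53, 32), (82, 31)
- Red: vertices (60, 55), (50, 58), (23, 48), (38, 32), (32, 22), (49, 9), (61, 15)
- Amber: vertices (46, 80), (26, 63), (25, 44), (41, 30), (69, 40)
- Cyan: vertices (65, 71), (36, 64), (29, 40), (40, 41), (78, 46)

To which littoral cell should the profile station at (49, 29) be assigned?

Cast a ray rightward from (49, 29). For each polygon, the edges (by vertex number in listed order) whose endpoints lie on opposite sides of y = 29, where each meets that height, and whether that is right or left of the point:
Indigo: no edge straddles that height → 0 crossings.
Red: 4–5 at x≈36.2 (left), 7–1 at x≈60.6 (right) → 1 crossing.
Amber: no edge straddles that height → 0 crossings.
Cyan: no edge straddles that height → 0 crossings.
Only Red has an odd count, so the point is inside Red.

Red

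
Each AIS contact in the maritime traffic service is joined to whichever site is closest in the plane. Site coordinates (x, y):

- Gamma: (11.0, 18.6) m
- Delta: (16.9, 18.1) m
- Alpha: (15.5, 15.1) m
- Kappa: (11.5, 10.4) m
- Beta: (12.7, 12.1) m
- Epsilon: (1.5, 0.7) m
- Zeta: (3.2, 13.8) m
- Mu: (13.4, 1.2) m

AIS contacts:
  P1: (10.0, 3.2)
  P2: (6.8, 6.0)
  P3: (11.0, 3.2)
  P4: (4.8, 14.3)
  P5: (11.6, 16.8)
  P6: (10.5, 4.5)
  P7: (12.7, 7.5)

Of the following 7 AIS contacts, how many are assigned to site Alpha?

P1 → Mu
P2 → Kappa
P3 → Mu
P4 → Zeta
P5 → Gamma
P6 → Mu
P7 → Kappa
0 of the 7 go to Alpha.

0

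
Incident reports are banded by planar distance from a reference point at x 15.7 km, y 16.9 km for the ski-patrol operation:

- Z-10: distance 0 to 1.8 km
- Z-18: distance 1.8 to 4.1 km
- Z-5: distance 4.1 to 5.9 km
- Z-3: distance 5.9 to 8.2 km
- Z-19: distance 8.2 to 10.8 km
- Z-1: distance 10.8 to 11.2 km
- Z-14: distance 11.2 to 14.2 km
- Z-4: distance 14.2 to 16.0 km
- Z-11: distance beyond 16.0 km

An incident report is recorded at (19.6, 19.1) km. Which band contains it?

Distance = √((19.6−15.7)² + (19.1−16.9)²) = √(15.210 + 4.840) = 4.478 km.
4.1 ≤ 4.478 < 5.9 → Z-5.

Z-5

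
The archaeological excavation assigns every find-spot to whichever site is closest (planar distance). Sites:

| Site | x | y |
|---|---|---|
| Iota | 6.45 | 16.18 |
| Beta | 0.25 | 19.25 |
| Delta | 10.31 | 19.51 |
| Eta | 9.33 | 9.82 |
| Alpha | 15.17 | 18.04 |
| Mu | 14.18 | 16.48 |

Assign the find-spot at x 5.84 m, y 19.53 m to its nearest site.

Squared distances to each site:
Iota: 11.595; Beta: 31.326; Delta: 19.981; Eta: 106.464; Alpha: 89.269; Mu: 78.858.
Minimum at Iota.

Iota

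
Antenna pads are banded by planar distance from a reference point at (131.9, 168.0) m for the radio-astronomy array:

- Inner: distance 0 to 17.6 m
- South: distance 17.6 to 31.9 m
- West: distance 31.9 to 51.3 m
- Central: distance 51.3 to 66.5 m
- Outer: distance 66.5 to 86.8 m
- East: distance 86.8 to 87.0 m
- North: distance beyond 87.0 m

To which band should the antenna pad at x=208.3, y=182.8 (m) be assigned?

Distance = √((208.3−131.9)² + (182.8−168.0)²) = √(5836.960 + 219.040) = 77.820 m.
66.5 ≤ 77.820 < 86.8 → Outer.

Outer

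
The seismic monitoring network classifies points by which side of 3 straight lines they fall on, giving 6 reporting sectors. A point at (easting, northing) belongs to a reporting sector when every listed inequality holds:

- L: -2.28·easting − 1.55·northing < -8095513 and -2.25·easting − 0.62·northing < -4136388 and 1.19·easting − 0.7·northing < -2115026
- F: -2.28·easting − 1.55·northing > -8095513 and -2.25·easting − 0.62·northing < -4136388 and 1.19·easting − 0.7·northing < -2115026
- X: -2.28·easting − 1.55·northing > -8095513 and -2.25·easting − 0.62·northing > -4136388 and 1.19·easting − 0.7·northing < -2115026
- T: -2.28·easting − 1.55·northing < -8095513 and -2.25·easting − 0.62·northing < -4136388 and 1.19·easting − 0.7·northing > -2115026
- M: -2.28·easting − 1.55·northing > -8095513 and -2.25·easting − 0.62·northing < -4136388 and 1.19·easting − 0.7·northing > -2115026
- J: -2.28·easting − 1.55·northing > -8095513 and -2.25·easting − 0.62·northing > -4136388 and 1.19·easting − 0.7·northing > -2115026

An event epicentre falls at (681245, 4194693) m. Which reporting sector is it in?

X

-2.28·681245 − 1.55·4194693 = -8055012.750, which is > -8095513
-2.25·681245 − 0.62·4194693 = -4133510.910, which is > -4136388
1.19·681245 − 0.7·4194693 = -2125603.550, which is < -2115026
This sign pattern matches X.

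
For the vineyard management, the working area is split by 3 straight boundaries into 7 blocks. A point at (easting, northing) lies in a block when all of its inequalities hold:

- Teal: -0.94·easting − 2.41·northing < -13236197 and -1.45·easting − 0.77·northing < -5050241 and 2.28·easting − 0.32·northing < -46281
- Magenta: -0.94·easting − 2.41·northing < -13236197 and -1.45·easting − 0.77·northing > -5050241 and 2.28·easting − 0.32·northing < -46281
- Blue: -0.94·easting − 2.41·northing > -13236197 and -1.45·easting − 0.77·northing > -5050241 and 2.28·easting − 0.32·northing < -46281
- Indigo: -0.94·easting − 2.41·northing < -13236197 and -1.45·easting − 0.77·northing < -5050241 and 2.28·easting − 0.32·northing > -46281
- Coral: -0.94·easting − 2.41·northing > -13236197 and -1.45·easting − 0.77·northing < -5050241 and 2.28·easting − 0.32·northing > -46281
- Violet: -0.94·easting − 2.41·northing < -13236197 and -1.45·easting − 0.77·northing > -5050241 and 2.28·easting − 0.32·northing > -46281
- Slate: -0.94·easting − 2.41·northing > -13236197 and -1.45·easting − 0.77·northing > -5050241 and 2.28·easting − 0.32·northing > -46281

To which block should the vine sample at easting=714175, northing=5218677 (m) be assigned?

Indigo

-0.94·714175 − 2.41·5218677 = -13248336.070, which is < -13236197
-1.45·714175 − 0.77·5218677 = -5053935.040, which is < -5050241
2.28·714175 − 0.32·5218677 = -41657.640, which is > -46281
This sign pattern matches Indigo.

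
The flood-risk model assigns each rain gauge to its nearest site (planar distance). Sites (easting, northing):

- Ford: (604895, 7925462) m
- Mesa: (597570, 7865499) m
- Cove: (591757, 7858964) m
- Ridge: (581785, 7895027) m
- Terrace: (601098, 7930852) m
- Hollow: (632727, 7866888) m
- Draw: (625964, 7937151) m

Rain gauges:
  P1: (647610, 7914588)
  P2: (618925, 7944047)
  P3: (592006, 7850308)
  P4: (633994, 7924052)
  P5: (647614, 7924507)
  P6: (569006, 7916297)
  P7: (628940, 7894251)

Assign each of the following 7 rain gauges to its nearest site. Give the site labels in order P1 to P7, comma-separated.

P1 → Draw (d²=977638285.00)
P2 → Draw (d²=97102337.00)
P3 → Cove (d²=74988337.00)
P4 → Draw (d²=236064701.00)
P5 → Draw (d²=628593236.00)
P6 → Ridge (d²=615715741.00)
P7 → Hollow (d²=763075138.00)

Draw, Draw, Cove, Draw, Draw, Ridge, Hollow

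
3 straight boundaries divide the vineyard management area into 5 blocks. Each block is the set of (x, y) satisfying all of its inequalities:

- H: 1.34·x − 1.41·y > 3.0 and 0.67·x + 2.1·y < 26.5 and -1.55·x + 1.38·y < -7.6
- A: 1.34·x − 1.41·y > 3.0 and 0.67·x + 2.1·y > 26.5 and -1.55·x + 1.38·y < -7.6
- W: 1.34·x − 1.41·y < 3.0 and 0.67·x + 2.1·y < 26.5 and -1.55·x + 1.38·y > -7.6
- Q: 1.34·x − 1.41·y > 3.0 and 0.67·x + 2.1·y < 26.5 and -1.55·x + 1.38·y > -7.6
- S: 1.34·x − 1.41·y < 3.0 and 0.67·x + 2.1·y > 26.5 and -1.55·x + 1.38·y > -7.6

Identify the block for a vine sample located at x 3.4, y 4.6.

W

1.34·3.4 − 1.41·4.6 = -1.930, which is < 3.0
0.67·3.4 + 2.1·4.6 = 11.938, which is < 26.5
-1.55·3.4 + 1.38·4.6 = 1.078, which is > -7.6
This sign pattern matches W.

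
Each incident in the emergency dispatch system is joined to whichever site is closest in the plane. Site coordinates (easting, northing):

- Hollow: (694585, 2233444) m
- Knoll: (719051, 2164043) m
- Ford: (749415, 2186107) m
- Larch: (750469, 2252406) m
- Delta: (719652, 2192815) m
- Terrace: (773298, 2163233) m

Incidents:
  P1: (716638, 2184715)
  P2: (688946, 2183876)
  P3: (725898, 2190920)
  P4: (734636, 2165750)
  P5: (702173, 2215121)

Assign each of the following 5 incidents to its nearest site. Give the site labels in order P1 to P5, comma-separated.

P1 → Delta (d²=74694196.00)
P2 → Delta (d²=1022764157.00)
P3 → Delta (d²=42603541.00)
P4 → Knoll (d²=245806074.00)
P5 → Hollow (d²=393310073.00)

Delta, Delta, Delta, Knoll, Hollow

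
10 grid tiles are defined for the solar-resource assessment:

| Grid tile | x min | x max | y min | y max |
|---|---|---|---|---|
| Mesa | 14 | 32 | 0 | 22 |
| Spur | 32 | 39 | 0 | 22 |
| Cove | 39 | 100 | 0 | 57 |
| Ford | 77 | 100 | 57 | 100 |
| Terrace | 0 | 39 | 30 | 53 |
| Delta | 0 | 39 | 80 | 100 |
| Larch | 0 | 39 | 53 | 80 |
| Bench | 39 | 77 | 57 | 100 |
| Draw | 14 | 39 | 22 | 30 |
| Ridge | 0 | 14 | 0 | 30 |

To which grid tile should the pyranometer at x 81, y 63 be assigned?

Ford

The point has x = 81 and y = 63.
Only Ford satisfies 77 ≤ x ≤ 100 and 57 ≤ y ≤ 100.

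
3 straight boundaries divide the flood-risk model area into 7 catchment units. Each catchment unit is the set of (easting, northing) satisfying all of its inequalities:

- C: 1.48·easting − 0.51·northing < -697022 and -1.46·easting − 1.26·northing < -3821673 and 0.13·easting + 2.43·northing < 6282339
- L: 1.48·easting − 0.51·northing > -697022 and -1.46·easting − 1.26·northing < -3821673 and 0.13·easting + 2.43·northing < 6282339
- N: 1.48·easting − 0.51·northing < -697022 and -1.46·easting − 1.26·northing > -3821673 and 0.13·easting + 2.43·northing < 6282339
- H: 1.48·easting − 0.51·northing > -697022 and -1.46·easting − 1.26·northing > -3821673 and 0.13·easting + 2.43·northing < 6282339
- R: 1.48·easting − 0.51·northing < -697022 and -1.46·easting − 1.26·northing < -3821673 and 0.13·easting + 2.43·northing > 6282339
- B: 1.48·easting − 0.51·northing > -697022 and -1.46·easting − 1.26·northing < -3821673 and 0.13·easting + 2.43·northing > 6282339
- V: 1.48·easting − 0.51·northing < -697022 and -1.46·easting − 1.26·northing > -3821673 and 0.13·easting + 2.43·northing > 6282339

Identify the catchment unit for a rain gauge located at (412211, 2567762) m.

R

1.48·412211 − 0.51·2567762 = -699486.340, which is < -697022
-1.46·412211 − 1.26·2567762 = -3837208.180, which is < -3821673
0.13·412211 + 2.43·2567762 = 6293249.090, which is > 6282339
This sign pattern matches R.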